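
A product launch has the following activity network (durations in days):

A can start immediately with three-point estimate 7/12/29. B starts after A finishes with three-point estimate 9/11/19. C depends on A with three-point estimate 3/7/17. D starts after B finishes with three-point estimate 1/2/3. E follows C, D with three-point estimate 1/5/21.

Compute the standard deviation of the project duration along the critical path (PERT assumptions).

5.24 days

te_A = (7 + 4·12 + 29)/6 = 84/6 = 14; σ²_A = ((29−7)/6)² = 13.444
te_B = (9 + 4·11 + 19)/6 = 72/6 = 12; σ²_B = ((19−9)/6)² = 2.778
te_C = (3 + 4·7 + 17)/6 = 48/6 = 8; σ²_C = ((17−3)/6)² = 5.444
te_D = (1 + 4·2 + 3)/6 = 12/6 = 2; σ²_D = ((3−1)/6)² = 0.111
te_E = (1 + 4·5 + 21)/6 = 42/6 = 7; σ²_E = ((21−1)/6)² = 11.111

Forward pass:
ES_A = 0; EF_A = 14
ES_B = 14; EF_B = 14+12 = 26
ES_C = 14; EF_C = 14+8 = 22
ES_D = 26; EF_D = 26+2 = 28
ES_E = max(EF_C=22, EF_D=28) = 28; EF_E = 28+7 = 35
Expected project duration μ = 35 days. Critical path: A → B → D → E.

Variance along critical path = 13.444 + 2.778 + 0.111 + 11.111 = 27.444
σ = √27.444 = 5.239 days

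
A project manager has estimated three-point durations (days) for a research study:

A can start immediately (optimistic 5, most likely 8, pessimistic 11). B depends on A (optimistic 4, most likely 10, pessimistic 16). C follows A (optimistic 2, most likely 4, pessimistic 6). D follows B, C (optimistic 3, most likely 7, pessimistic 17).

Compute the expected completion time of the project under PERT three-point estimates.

te_A = (5 + 4·8 + 11)/6 = 48/6 = 8
te_B = (4 + 4·10 + 16)/6 = 60/6 = 10
te_C = (2 + 4·4 + 6)/6 = 24/6 = 4
te_D = (3 + 4·7 + 17)/6 = 48/6 = 8

Forward pass:
ES_A = 0; EF_A = 8
ES_B = 8; EF_B = 8+10 = 18
ES_C = 8; EF_C = 8+4 = 12
ES_D = max(EF_B=18, EF_C=12) = 18; EF_D = 18+8 = 26
Expected project duration μ = 26 days. Critical path: A → B → D.

26 days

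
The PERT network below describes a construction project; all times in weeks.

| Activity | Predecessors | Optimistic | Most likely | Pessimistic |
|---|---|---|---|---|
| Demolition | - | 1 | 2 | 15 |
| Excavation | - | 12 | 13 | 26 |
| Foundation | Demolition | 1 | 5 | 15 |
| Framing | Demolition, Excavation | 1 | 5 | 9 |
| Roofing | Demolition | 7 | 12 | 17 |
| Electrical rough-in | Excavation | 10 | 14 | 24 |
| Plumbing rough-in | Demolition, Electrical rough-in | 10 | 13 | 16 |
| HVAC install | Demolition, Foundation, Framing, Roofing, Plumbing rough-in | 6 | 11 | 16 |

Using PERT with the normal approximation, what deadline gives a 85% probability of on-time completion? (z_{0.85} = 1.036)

te_Demolition = (1 + 4·2 + 15)/6 = 24/6 = 4; σ²_Demolition = ((15−1)/6)² = 5.444
te_Excavation = (12 + 4·13 + 26)/6 = 90/6 = 15; σ²_Excavation = ((26−12)/6)² = 5.444
te_Foundation = (1 + 4·5 + 15)/6 = 36/6 = 6; σ²_Foundation = ((15−1)/6)² = 5.444
te_Framing = (1 + 4·5 + 9)/6 = 30/6 = 5; σ²_Framing = ((9−1)/6)² = 1.778
te_Roofing = (7 + 4·12 + 17)/6 = 72/6 = 12; σ²_Roofing = ((17−7)/6)² = 2.778
te_Electrical rough-in = (10 + 4·14 + 24)/6 = 90/6 = 15; σ²_Electrical rough-in = ((24−10)/6)² = 5.444
te_Plumbing rough-in = (10 + 4·13 + 16)/6 = 78/6 = 13; σ²_Plumbing rough-in = ((16−10)/6)² = 1.000
te_HVAC install = (6 + 4·11 + 16)/6 = 66/6 = 11; σ²_HVAC install = ((16−6)/6)² = 2.778

Forward pass:
ES_Demolition = 0; EF_Demolition = 4
ES_Excavation = 0; EF_Excavation = 15
ES_Foundation = 4; EF_Foundation = 4+6 = 10
ES_Framing = max(EF_Demolition=4, EF_Excavation=15) = 15; EF_Framing = 15+5 = 20
ES_Roofing = 4; EF_Roofing = 4+12 = 16
ES_Electrical rough-in = 15; EF_Electrical rough-in = 15+15 = 30
ES_Plumbing rough-in = max(EF_Demolition=4, EF_Electrical rough-in=30) = 30; EF_Plumbing rough-in = 30+13 = 43
ES_HVAC install = max(EF_Demolition=4, EF_Foundation=10, EF_Framing=20, EF_Roofing=16, EF_Plumbing rough-in=43) = 43; EF_HVAC install = 43+11 = 54
Expected project duration μ = 54 weeks. Critical path: Excavation → Electrical rough-in → Plumbing rough-in → HVAC install.

Variance along critical path = 5.444 + 5.444 + 1.000 + 2.778 = 14.667; σ = 3.830 weeks.
D = μ + z·σ = 54 + 1.036·3.830 = 58.0 weeks

58.0 weeks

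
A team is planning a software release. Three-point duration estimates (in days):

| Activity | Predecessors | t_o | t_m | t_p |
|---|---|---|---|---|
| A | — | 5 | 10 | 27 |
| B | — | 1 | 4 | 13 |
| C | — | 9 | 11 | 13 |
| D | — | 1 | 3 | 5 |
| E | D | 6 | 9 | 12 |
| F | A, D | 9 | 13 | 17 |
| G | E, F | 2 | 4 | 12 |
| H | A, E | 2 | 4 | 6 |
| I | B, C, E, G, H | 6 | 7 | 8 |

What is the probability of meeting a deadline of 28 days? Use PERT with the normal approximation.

te_A = (5 + 4·10 + 27)/6 = 72/6 = 12; σ²_A = ((27−5)/6)² = 13.444
te_B = (1 + 4·4 + 13)/6 = 30/6 = 5; σ²_B = ((13−1)/6)² = 4.000
te_C = (9 + 4·11 + 13)/6 = 66/6 = 11; σ²_C = ((13−9)/6)² = 0.444
te_D = (1 + 4·3 + 5)/6 = 18/6 = 3; σ²_D = ((5−1)/6)² = 0.444
te_E = (6 + 4·9 + 12)/6 = 54/6 = 9; σ²_E = ((12−6)/6)² = 1.000
te_F = (9 + 4·13 + 17)/6 = 78/6 = 13; σ²_F = ((17−9)/6)² = 1.778
te_G = (2 + 4·4 + 12)/6 = 30/6 = 5; σ²_G = ((12−2)/6)² = 2.778
te_H = (2 + 4·4 + 6)/6 = 24/6 = 4; σ²_H = ((6−2)/6)² = 0.444
te_I = (6 + 4·7 + 8)/6 = 42/6 = 7; σ²_I = ((8−6)/6)² = 0.111

Forward pass:
ES_A = 0; EF_A = 12
ES_B = 0; EF_B = 5
ES_C = 0; EF_C = 11
ES_D = 0; EF_D = 3
ES_E = 3; EF_E = 3+9 = 12
ES_F = max(EF_A=12, EF_D=3) = 12; EF_F = 12+13 = 25
ES_G = max(EF_E=12, EF_F=25) = 25; EF_G = 25+5 = 30
ES_H = max(EF_A=12, EF_E=12) = 12; EF_H = 12+4 = 16
ES_I = max(EF_B=5, EF_C=11, EF_E=12, EF_G=30, EF_H=16) = 30; EF_I = 30+7 = 37
Expected project duration μ = 37 days. Critical path: A → F → G → I.

Variance along critical path = 13.444 + 1.778 + 2.778 + 0.111 = 18.111; σ = √18.111 = 4.256 days.
Z = (28 − 37) / 4.256 = -2.115
P(T ≤ 28) = Φ(-2.115) ≈ 0.017

0.017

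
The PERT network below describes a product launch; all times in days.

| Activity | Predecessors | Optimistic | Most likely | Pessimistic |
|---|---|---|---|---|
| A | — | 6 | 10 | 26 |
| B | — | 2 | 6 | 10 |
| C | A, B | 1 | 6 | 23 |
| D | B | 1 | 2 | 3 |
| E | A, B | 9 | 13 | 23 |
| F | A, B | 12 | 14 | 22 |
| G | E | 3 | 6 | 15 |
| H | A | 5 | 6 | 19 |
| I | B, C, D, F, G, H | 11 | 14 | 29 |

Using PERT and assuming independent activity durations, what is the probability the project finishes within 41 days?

0.071

te_A = (6 + 4·10 + 26)/6 = 72/6 = 12; σ²_A = ((26−6)/6)² = 11.111
te_B = (2 + 4·6 + 10)/6 = 36/6 = 6; σ²_B = ((10−2)/6)² = 1.778
te_C = (1 + 4·6 + 23)/6 = 48/6 = 8; σ²_C = ((23−1)/6)² = 13.444
te_D = (1 + 4·2 + 3)/6 = 12/6 = 2; σ²_D = ((3−1)/6)² = 0.111
te_E = (9 + 4·13 + 23)/6 = 84/6 = 14; σ²_E = ((23−9)/6)² = 5.444
te_F = (12 + 4·14 + 22)/6 = 90/6 = 15; σ²_F = ((22−12)/6)² = 2.778
te_G = (3 + 4·6 + 15)/6 = 42/6 = 7; σ²_G = ((15−3)/6)² = 4.000
te_H = (5 + 4·6 + 19)/6 = 48/6 = 8; σ²_H = ((19−5)/6)² = 5.444
te_I = (11 + 4·14 + 29)/6 = 96/6 = 16; σ²_I = ((29−11)/6)² = 9.000

Forward pass:
ES_A = 0; EF_A = 12
ES_B = 0; EF_B = 6
ES_C = max(EF_A=12, EF_B=6) = 12; EF_C = 12+8 = 20
ES_D = 6; EF_D = 6+2 = 8
ES_E = max(EF_A=12, EF_B=6) = 12; EF_E = 12+14 = 26
ES_F = max(EF_A=12, EF_B=6) = 12; EF_F = 12+15 = 27
ES_G = 26; EF_G = 26+7 = 33
ES_H = 12; EF_H = 12+8 = 20
ES_I = max(EF_B=6, EF_C=20, EF_D=8, EF_F=27, EF_G=33, EF_H=20) = 33; EF_I = 33+16 = 49
Expected project duration μ = 49 days. Critical path: A → E → G → I.

Variance along critical path = 11.111 + 5.444 + 4.000 + 9.000 = 29.556; σ = √29.556 = 5.437 days.
Z = (41 − 49) / 5.437 = -1.472
P(T ≤ 41) = Φ(-1.472) ≈ 0.071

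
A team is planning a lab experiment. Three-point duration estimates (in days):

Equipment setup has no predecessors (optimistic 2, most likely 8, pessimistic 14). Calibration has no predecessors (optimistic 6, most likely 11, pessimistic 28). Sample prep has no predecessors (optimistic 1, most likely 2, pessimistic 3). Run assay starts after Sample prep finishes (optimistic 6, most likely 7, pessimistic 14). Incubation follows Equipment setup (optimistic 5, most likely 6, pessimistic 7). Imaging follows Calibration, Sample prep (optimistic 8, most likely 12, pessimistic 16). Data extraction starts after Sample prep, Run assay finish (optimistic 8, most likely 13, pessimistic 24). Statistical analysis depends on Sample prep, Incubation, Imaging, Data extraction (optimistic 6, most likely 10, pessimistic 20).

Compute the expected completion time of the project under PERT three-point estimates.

te_Equipment setup = (2 + 4·8 + 14)/6 = 48/6 = 8
te_Calibration = (6 + 4·11 + 28)/6 = 78/6 = 13
te_Sample prep = (1 + 4·2 + 3)/6 = 12/6 = 2
te_Run assay = (6 + 4·7 + 14)/6 = 48/6 = 8
te_Incubation = (5 + 4·6 + 7)/6 = 36/6 = 6
te_Imaging = (8 + 4·12 + 16)/6 = 72/6 = 12
te_Data extraction = (8 + 4·13 + 24)/6 = 84/6 = 14
te_Statistical analysis = (6 + 4·10 + 20)/6 = 66/6 = 11

Forward pass:
ES_Equipment setup = 0; EF_Equipment setup = 8
ES_Calibration = 0; EF_Calibration = 13
ES_Sample prep = 0; EF_Sample prep = 2
ES_Run assay = 2; EF_Run assay = 2+8 = 10
ES_Incubation = 8; EF_Incubation = 8+6 = 14
ES_Imaging = max(EF_Calibration=13, EF_Sample prep=2) = 13; EF_Imaging = 13+12 = 25
ES_Data extraction = max(EF_Sample prep=2, EF_Run assay=10) = 10; EF_Data extraction = 10+14 = 24
ES_Statistical analysis = max(EF_Sample prep=2, EF_Incubation=14, EF_Imaging=25, EF_Data extraction=24) = 25; EF_Statistical analysis = 25+11 = 36
Expected project duration μ = 36 days. Critical path: Calibration → Imaging → Statistical analysis.

36 days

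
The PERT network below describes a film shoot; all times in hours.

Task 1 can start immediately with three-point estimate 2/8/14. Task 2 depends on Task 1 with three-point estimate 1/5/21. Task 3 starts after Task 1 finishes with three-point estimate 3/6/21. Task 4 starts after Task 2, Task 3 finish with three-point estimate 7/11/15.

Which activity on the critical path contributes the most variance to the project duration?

te_Task 1 = (2 + 4·8 + 14)/6 = 48/6 = 8; σ²_Task 1 = ((14−2)/6)² = 4.000
te_Task 2 = (1 + 4·5 + 21)/6 = 42/6 = 7; σ²_Task 2 = ((21−1)/6)² = 11.111
te_Task 3 = (3 + 4·6 + 21)/6 = 48/6 = 8; σ²_Task 3 = ((21−3)/6)² = 9.000
te_Task 4 = (7 + 4·11 + 15)/6 = 66/6 = 11; σ²_Task 4 = ((15−7)/6)² = 1.778

Forward pass:
ES_Task 1 = 0; EF_Task 1 = 8
ES_Task 2 = 8; EF_Task 2 = 8+7 = 15
ES_Task 3 = 8; EF_Task 3 = 8+8 = 16
ES_Task 4 = max(EF_Task 2=15, EF_Task 3=16) = 16; EF_Task 4 = 16+11 = 27
Expected project duration μ = 27 hours. Critical path: Task 1 → Task 3 → Task 4.

Variances on critical path: σ²_Task 1=4.000, σ²_Task 3=9.000, σ²_Task 4=1.778.
Largest is σ²_Task 3 = 9.000.

Task 3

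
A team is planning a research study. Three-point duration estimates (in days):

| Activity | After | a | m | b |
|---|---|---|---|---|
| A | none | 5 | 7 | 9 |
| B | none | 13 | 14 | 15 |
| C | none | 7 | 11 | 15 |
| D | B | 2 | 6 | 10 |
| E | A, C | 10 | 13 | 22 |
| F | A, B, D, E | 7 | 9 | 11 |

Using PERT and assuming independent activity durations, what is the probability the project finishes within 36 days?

0.789

te_A = (5 + 4·7 + 9)/6 = 42/6 = 7; σ²_A = ((9−5)/6)² = 0.444
te_B = (13 + 4·14 + 15)/6 = 84/6 = 14; σ²_B = ((15−13)/6)² = 0.111
te_C = (7 + 4·11 + 15)/6 = 66/6 = 11; σ²_C = ((15−7)/6)² = 1.778
te_D = (2 + 4·6 + 10)/6 = 36/6 = 6; σ²_D = ((10−2)/6)² = 1.778
te_E = (10 + 4·13 + 22)/6 = 84/6 = 14; σ²_E = ((22−10)/6)² = 4.000
te_F = (7 + 4·9 + 11)/6 = 54/6 = 9; σ²_F = ((11−7)/6)² = 0.444

Forward pass:
ES_A = 0; EF_A = 7
ES_B = 0; EF_B = 14
ES_C = 0; EF_C = 11
ES_D = 14; EF_D = 14+6 = 20
ES_E = max(EF_A=7, EF_C=11) = 11; EF_E = 11+14 = 25
ES_F = max(EF_A=7, EF_B=14, EF_D=20, EF_E=25) = 25; EF_F = 25+9 = 34
Expected project duration μ = 34 days. Critical path: C → E → F.

Variance along critical path = 1.778 + 4.000 + 0.444 = 6.222; σ = √6.222 = 2.494 days.
Z = (36 − 34) / 2.494 = 0.802
P(T ≤ 36) = Φ(0.802) ≈ 0.789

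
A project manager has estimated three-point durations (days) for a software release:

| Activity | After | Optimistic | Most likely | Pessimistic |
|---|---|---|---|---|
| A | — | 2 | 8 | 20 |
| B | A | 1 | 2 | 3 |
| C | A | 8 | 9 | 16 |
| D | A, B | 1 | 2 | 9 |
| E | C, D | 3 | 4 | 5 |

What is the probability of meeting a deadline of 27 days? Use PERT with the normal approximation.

0.887

te_A = (2 + 4·8 + 20)/6 = 54/6 = 9; σ²_A = ((20−2)/6)² = 9.000
te_B = (1 + 4·2 + 3)/6 = 12/6 = 2; σ²_B = ((3−1)/6)² = 0.111
te_C = (8 + 4·9 + 16)/6 = 60/6 = 10; σ²_C = ((16−8)/6)² = 1.778
te_D = (1 + 4·2 + 9)/6 = 18/6 = 3; σ²_D = ((9−1)/6)² = 1.778
te_E = (3 + 4·4 + 5)/6 = 24/6 = 4; σ²_E = ((5−3)/6)² = 0.111

Forward pass:
ES_A = 0; EF_A = 9
ES_B = 9; EF_B = 9+2 = 11
ES_C = 9; EF_C = 9+10 = 19
ES_D = max(EF_A=9, EF_B=11) = 11; EF_D = 11+3 = 14
ES_E = max(EF_C=19, EF_D=14) = 19; EF_E = 19+4 = 23
Expected project duration μ = 23 days. Critical path: A → C → E.

Variance along critical path = 9.000 + 1.778 + 0.111 = 10.889; σ = √10.889 = 3.300 days.
Z = (27 − 23) / 3.300 = 1.212
P(T ≤ 27) = Φ(1.212) ≈ 0.887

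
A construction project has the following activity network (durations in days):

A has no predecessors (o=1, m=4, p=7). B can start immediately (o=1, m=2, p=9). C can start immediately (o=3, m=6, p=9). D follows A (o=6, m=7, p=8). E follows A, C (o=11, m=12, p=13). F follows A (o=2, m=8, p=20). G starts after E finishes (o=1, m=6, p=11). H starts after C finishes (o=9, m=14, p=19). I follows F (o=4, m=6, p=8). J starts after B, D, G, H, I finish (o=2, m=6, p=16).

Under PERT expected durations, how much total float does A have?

2 days

te_A = (1 + 4·4 + 7)/6 = 24/6 = 4
te_B = (1 + 4·2 + 9)/6 = 18/6 = 3
te_C = (3 + 4·6 + 9)/6 = 36/6 = 6
te_D = (6 + 4·7 + 8)/6 = 42/6 = 7
te_E = (11 + 4·12 + 13)/6 = 72/6 = 12
te_F = (2 + 4·8 + 20)/6 = 54/6 = 9
te_G = (1 + 4·6 + 11)/6 = 36/6 = 6
te_H = (9 + 4·14 + 19)/6 = 84/6 = 14
te_I = (4 + 4·6 + 8)/6 = 36/6 = 6
te_J = (2 + 4·6 + 16)/6 = 42/6 = 7

Forward pass:
ES_A = 0; EF_A = 4
ES_B = 0; EF_B = 3
ES_C = 0; EF_C = 6
ES_D = 4; EF_D = 4+7 = 11
ES_E = max(EF_A=4, EF_C=6) = 6; EF_E = 6+12 = 18
ES_F = 4; EF_F = 4+9 = 13
ES_G = 18; EF_G = 18+6 = 24
ES_H = 6; EF_H = 6+14 = 20
ES_I = 13; EF_I = 13+6 = 19
ES_J = max(EF_B=3, EF_D=11, EF_G=24, EF_H=20, EF_I=19) = 24; EF_J = 24+7 = 31
Expected project duration μ = 31 days. Critical path: C → E → G → J.

Backward pass:
LF_J = 31; LS_J = 31−7 = 24
LF_I = LS_J = 24; LS_I = 24−6 = 18
LF_H = LS_J = 24; LS_H = 24−14 = 10
LF_G = LS_J = 24; LS_G = 24−6 = 18
LF_F = LS_I = 18; LS_F = 18−9 = 9
LF_E = LS_G = 18; LS_E = 18−12 = 6
LF_D = LS_J = 24; LS_D = 24−7 = 17
LF_C = min(LS_E=6, LS_H=10) = 6; LS_C = 6−6 = 0
LF_B = LS_J = 24; LS_B = 24−3 = 21
LF_A = min(LS_D=17, LS_E=6, LS_F=9) = 6; LS_A = 6−4 = 2
Slack_A = LS_A − ES_A = 2 − 0 = 2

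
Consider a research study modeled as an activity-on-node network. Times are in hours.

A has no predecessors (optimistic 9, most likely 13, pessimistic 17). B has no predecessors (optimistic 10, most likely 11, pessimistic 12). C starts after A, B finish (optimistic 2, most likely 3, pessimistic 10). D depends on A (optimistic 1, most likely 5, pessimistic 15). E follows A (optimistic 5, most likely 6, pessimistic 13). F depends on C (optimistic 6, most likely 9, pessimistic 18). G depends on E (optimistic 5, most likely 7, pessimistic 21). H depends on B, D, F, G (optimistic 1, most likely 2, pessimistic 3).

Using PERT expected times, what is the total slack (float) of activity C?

2 hours

te_A = (9 + 4·13 + 17)/6 = 78/6 = 13
te_B = (10 + 4·11 + 12)/6 = 66/6 = 11
te_C = (2 + 4·3 + 10)/6 = 24/6 = 4
te_D = (1 + 4·5 + 15)/6 = 36/6 = 6
te_E = (5 + 4·6 + 13)/6 = 42/6 = 7
te_F = (6 + 4·9 + 18)/6 = 60/6 = 10
te_G = (5 + 4·7 + 21)/6 = 54/6 = 9
te_H = (1 + 4·2 + 3)/6 = 12/6 = 2

Forward pass:
ES_A = 0; EF_A = 13
ES_B = 0; EF_B = 11
ES_C = max(EF_A=13, EF_B=11) = 13; EF_C = 13+4 = 17
ES_D = 13; EF_D = 13+6 = 19
ES_E = 13; EF_E = 13+7 = 20
ES_F = 17; EF_F = 17+10 = 27
ES_G = 20; EF_G = 20+9 = 29
ES_H = max(EF_B=11, EF_D=19, EF_F=27, EF_G=29) = 29; EF_H = 29+2 = 31
Expected project duration μ = 31 hours. Critical path: A → E → G → H.

Backward pass:
LF_H = 31; LS_H = 31−2 = 29
LF_G = LS_H = 29; LS_G = 29−9 = 20
LF_F = LS_H = 29; LS_F = 29−10 = 19
LF_E = LS_G = 20; LS_E = 20−7 = 13
LF_D = LS_H = 29; LS_D = 29−6 = 23
LF_C = LS_F = 19; LS_C = 19−4 = 15
LF_B = min(LS_C=15, LS_H=29) = 15; LS_B = 15−11 = 4
LF_A = min(LS_C=15, LS_D=23, LS_E=13) = 13; LS_A = 13−13 = 0
Slack_C = LS_C − ES_C = 15 − 13 = 2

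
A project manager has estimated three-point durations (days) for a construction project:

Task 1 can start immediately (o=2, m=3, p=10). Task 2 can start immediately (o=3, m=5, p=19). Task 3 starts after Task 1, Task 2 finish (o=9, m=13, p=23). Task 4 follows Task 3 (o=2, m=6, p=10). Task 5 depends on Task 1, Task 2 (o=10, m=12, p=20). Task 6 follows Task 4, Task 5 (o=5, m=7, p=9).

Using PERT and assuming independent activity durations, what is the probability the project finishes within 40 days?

0.941

te_Task 1 = (2 + 4·3 + 10)/6 = 24/6 = 4; σ²_Task 1 = ((10−2)/6)² = 1.778
te_Task 2 = (3 + 4·5 + 19)/6 = 42/6 = 7; σ²_Task 2 = ((19−3)/6)² = 7.111
te_Task 3 = (9 + 4·13 + 23)/6 = 84/6 = 14; σ²_Task 3 = ((23−9)/6)² = 5.444
te_Task 4 = (2 + 4·6 + 10)/6 = 36/6 = 6; σ²_Task 4 = ((10−2)/6)² = 1.778
te_Task 5 = (10 + 4·12 + 20)/6 = 78/6 = 13; σ²_Task 5 = ((20−10)/6)² = 2.778
te_Task 6 = (5 + 4·7 + 9)/6 = 42/6 = 7; σ²_Task 6 = ((9−5)/6)² = 0.444

Forward pass:
ES_Task 1 = 0; EF_Task 1 = 4
ES_Task 2 = 0; EF_Task 2 = 7
ES_Task 3 = max(EF_Task 1=4, EF_Task 2=7) = 7; EF_Task 3 = 7+14 = 21
ES_Task 4 = 21; EF_Task 4 = 21+6 = 27
ES_Task 5 = max(EF_Task 1=4, EF_Task 2=7) = 7; EF_Task 5 = 7+13 = 20
ES_Task 6 = max(EF_Task 4=27, EF_Task 5=20) = 27; EF_Task 6 = 27+7 = 34
Expected project duration μ = 34 days. Critical path: Task 2 → Task 3 → Task 4 → Task 6.

Variance along critical path = 7.111 + 5.444 + 1.778 + 0.444 = 14.778; σ = √14.778 = 3.844 days.
Z = (40 − 34) / 3.844 = 1.561
P(T ≤ 40) = Φ(1.561) ≈ 0.941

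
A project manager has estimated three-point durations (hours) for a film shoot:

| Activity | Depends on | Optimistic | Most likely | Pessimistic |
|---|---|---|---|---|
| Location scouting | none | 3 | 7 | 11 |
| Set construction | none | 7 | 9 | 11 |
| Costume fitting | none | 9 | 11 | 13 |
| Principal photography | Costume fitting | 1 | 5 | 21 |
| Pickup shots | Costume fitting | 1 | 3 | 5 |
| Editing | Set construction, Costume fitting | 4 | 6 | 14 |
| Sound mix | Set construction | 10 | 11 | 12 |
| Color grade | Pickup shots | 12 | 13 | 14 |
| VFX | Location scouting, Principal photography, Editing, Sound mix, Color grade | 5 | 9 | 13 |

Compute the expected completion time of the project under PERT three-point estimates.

36 hours

te_Location scouting = (3 + 4·7 + 11)/6 = 42/6 = 7
te_Set construction = (7 + 4·9 + 11)/6 = 54/6 = 9
te_Costume fitting = (9 + 4·11 + 13)/6 = 66/6 = 11
te_Principal photography = (1 + 4·5 + 21)/6 = 42/6 = 7
te_Pickup shots = (1 + 4·3 + 5)/6 = 18/6 = 3
te_Editing = (4 + 4·6 + 14)/6 = 42/6 = 7
te_Sound mix = (10 + 4·11 + 12)/6 = 66/6 = 11
te_Color grade = (12 + 4·13 + 14)/6 = 78/6 = 13
te_VFX = (5 + 4·9 + 13)/6 = 54/6 = 9

Forward pass:
ES_Location scouting = 0; EF_Location scouting = 7
ES_Set construction = 0; EF_Set construction = 9
ES_Costume fitting = 0; EF_Costume fitting = 11
ES_Principal photography = 11; EF_Principal photography = 11+7 = 18
ES_Pickup shots = 11; EF_Pickup shots = 11+3 = 14
ES_Editing = max(EF_Set construction=9, EF_Costume fitting=11) = 11; EF_Editing = 11+7 = 18
ES_Sound mix = 9; EF_Sound mix = 9+11 = 20
ES_Color grade = 14; EF_Color grade = 14+13 = 27
ES_VFX = max(EF_Location scouting=7, EF_Principal photography=18, EF_Editing=18, EF_Sound mix=20, EF_Color grade=27) = 27; EF_VFX = 27+9 = 36
Expected project duration μ = 36 hours. Critical path: Costume fitting → Pickup shots → Color grade → VFX.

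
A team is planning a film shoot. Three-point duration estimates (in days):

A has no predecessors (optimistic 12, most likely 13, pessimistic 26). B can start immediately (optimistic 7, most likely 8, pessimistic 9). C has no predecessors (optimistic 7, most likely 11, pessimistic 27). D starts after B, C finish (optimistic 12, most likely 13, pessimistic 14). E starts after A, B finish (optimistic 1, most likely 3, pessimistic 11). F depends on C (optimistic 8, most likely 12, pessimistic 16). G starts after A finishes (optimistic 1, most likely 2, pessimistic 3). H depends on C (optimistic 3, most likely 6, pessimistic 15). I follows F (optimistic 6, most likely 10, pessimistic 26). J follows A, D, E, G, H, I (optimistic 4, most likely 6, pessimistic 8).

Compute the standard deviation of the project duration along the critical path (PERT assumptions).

4.94 days

te_A = (12 + 4·13 + 26)/6 = 90/6 = 15; σ²_A = ((26−12)/6)² = 5.444
te_B = (7 + 4·8 + 9)/6 = 48/6 = 8; σ²_B = ((9−7)/6)² = 0.111
te_C = (7 + 4·11 + 27)/6 = 78/6 = 13; σ²_C = ((27−7)/6)² = 11.111
te_D = (12 + 4·13 + 14)/6 = 78/6 = 13; σ²_D = ((14−12)/6)² = 0.111
te_E = (1 + 4·3 + 11)/6 = 24/6 = 4; σ²_E = ((11−1)/6)² = 2.778
te_F = (8 + 4·12 + 16)/6 = 72/6 = 12; σ²_F = ((16−8)/6)² = 1.778
te_G = (1 + 4·2 + 3)/6 = 12/6 = 2; σ²_G = ((3−1)/6)² = 0.111
te_H = (3 + 4·6 + 15)/6 = 42/6 = 7; σ²_H = ((15−3)/6)² = 4.000
te_I = (6 + 4·10 + 26)/6 = 72/6 = 12; σ²_I = ((26−6)/6)² = 11.111
te_J = (4 + 4·6 + 8)/6 = 36/6 = 6; σ²_J = ((8−4)/6)² = 0.444

Forward pass:
ES_A = 0; EF_A = 15
ES_B = 0; EF_B = 8
ES_C = 0; EF_C = 13
ES_D = max(EF_B=8, EF_C=13) = 13; EF_D = 13+13 = 26
ES_E = max(EF_A=15, EF_B=8) = 15; EF_E = 15+4 = 19
ES_F = 13; EF_F = 13+12 = 25
ES_G = 15; EF_G = 15+2 = 17
ES_H = 13; EF_H = 13+7 = 20
ES_I = 25; EF_I = 25+12 = 37
ES_J = max(EF_A=15, EF_D=26, EF_E=19, EF_G=17, EF_H=20, EF_I=37) = 37; EF_J = 37+6 = 43
Expected project duration μ = 43 days. Critical path: C → F → I → J.

Variance along critical path = 11.111 + 1.778 + 11.111 + 0.444 = 24.444
σ = √24.444 = 4.944 days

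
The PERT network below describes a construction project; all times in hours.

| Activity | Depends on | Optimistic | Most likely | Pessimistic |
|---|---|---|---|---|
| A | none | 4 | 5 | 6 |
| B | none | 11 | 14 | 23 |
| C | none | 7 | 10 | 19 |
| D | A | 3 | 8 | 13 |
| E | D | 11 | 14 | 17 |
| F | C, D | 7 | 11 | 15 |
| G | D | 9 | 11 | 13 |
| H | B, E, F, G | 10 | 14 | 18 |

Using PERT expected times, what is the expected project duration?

41 hours

te_A = (4 + 4·5 + 6)/6 = 30/6 = 5
te_B = (11 + 4·14 + 23)/6 = 90/6 = 15
te_C = (7 + 4·10 + 19)/6 = 66/6 = 11
te_D = (3 + 4·8 + 13)/6 = 48/6 = 8
te_E = (11 + 4·14 + 17)/6 = 84/6 = 14
te_F = (7 + 4·11 + 15)/6 = 66/6 = 11
te_G = (9 + 4·11 + 13)/6 = 66/6 = 11
te_H = (10 + 4·14 + 18)/6 = 84/6 = 14

Forward pass:
ES_A = 0; EF_A = 5
ES_B = 0; EF_B = 15
ES_C = 0; EF_C = 11
ES_D = 5; EF_D = 5+8 = 13
ES_E = 13; EF_E = 13+14 = 27
ES_F = max(EF_C=11, EF_D=13) = 13; EF_F = 13+11 = 24
ES_G = 13; EF_G = 13+11 = 24
ES_H = max(EF_B=15, EF_E=27, EF_F=24, EF_G=24) = 27; EF_H = 27+14 = 41
Expected project duration μ = 41 hours. Critical path: A → D → E → H.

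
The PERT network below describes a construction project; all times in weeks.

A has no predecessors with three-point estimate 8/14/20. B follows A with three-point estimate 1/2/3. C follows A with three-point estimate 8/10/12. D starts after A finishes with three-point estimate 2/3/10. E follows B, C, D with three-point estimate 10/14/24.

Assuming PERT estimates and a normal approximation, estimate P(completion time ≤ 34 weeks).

0.056

te_A = (8 + 4·14 + 20)/6 = 84/6 = 14; σ²_A = ((20−8)/6)² = 4.000
te_B = (1 + 4·2 + 3)/6 = 12/6 = 2; σ²_B = ((3−1)/6)² = 0.111
te_C = (8 + 4·10 + 12)/6 = 60/6 = 10; σ²_C = ((12−8)/6)² = 0.444
te_D = (2 + 4·3 + 10)/6 = 24/6 = 4; σ²_D = ((10−2)/6)² = 1.778
te_E = (10 + 4·14 + 24)/6 = 90/6 = 15; σ²_E = ((24−10)/6)² = 5.444

Forward pass:
ES_A = 0; EF_A = 14
ES_B = 14; EF_B = 14+2 = 16
ES_C = 14; EF_C = 14+10 = 24
ES_D = 14; EF_D = 14+4 = 18
ES_E = max(EF_B=16, EF_C=24, EF_D=18) = 24; EF_E = 24+15 = 39
Expected project duration μ = 39 weeks. Critical path: A → C → E.

Variance along critical path = 4.000 + 0.444 + 5.444 = 9.889; σ = √9.889 = 3.145 weeks.
Z = (34 − 39) / 3.145 = -1.590
P(T ≤ 34) = Φ(-1.590) ≈ 0.056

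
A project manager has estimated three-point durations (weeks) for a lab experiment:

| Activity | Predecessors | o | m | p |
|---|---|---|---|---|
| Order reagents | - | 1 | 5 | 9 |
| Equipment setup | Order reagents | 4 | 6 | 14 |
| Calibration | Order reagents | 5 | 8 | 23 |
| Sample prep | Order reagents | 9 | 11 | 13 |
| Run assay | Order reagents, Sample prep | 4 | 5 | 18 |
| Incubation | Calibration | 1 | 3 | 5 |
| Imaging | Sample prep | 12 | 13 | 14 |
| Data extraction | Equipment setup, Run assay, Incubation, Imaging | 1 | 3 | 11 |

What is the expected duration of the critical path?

te_Order reagents = (1 + 4·5 + 9)/6 = 30/6 = 5
te_Equipment setup = (4 + 4·6 + 14)/6 = 42/6 = 7
te_Calibration = (5 + 4·8 + 23)/6 = 60/6 = 10
te_Sample prep = (9 + 4·11 + 13)/6 = 66/6 = 11
te_Run assay = (4 + 4·5 + 18)/6 = 42/6 = 7
te_Incubation = (1 + 4·3 + 5)/6 = 18/6 = 3
te_Imaging = (12 + 4·13 + 14)/6 = 78/6 = 13
te_Data extraction = (1 + 4·3 + 11)/6 = 24/6 = 4

Forward pass:
ES_Order reagents = 0; EF_Order reagents = 5
ES_Equipment setup = 5; EF_Equipment setup = 5+7 = 12
ES_Calibration = 5; EF_Calibration = 5+10 = 15
ES_Sample prep = 5; EF_Sample prep = 5+11 = 16
ES_Run assay = max(EF_Order reagents=5, EF_Sample prep=16) = 16; EF_Run assay = 16+7 = 23
ES_Incubation = 15; EF_Incubation = 15+3 = 18
ES_Imaging = 16; EF_Imaging = 16+13 = 29
ES_Data extraction = max(EF_Equipment setup=12, EF_Run assay=23, EF_Incubation=18, EF_Imaging=29) = 29; EF_Data extraction = 29+4 = 33
Expected project duration μ = 33 weeks. Critical path: Order reagents → Sample prep → Imaging → Data extraction.

33 weeks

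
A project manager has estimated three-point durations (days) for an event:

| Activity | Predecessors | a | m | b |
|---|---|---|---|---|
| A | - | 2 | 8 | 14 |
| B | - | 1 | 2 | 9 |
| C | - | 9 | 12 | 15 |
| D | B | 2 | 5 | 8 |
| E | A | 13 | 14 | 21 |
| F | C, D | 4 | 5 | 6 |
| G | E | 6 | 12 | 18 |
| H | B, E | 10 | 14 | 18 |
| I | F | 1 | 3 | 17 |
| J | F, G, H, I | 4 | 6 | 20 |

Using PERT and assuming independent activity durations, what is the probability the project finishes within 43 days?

te_A = (2 + 4·8 + 14)/6 = 48/6 = 8; σ²_A = ((14−2)/6)² = 4.000
te_B = (1 + 4·2 + 9)/6 = 18/6 = 3; σ²_B = ((9−1)/6)² = 1.778
te_C = (9 + 4·12 + 15)/6 = 72/6 = 12; σ²_C = ((15−9)/6)² = 1.000
te_D = (2 + 4·5 + 8)/6 = 30/6 = 5; σ²_D = ((8−2)/6)² = 1.000
te_E = (13 + 4·14 + 21)/6 = 90/6 = 15; σ²_E = ((21−13)/6)² = 1.778
te_F = (4 + 4·5 + 6)/6 = 30/6 = 5; σ²_F = ((6−4)/6)² = 0.111
te_G = (6 + 4·12 + 18)/6 = 72/6 = 12; σ²_G = ((18−6)/6)² = 4.000
te_H = (10 + 4·14 + 18)/6 = 84/6 = 14; σ²_H = ((18−10)/6)² = 1.778
te_I = (1 + 4·3 + 17)/6 = 30/6 = 5; σ²_I = ((17−1)/6)² = 7.111
te_J = (4 + 4·6 + 20)/6 = 48/6 = 8; σ²_J = ((20−4)/6)² = 7.111

Forward pass:
ES_A = 0; EF_A = 8
ES_B = 0; EF_B = 3
ES_C = 0; EF_C = 12
ES_D = 3; EF_D = 3+5 = 8
ES_E = 8; EF_E = 8+15 = 23
ES_F = max(EF_C=12, EF_D=8) = 12; EF_F = 12+5 = 17
ES_G = 23; EF_G = 23+12 = 35
ES_H = max(EF_B=3, EF_E=23) = 23; EF_H = 23+14 = 37
ES_I = 17; EF_I = 17+5 = 22
ES_J = max(EF_F=17, EF_G=35, EF_H=37, EF_I=22) = 37; EF_J = 37+8 = 45
Expected project duration μ = 45 days. Critical path: A → E → H → J.

Variance along critical path = 4.000 + 1.778 + 1.778 + 7.111 = 14.667; σ = √14.667 = 3.830 days.
Z = (43 − 45) / 3.830 = -0.522
P(T ≤ 43) = Φ(-0.522) ≈ 0.301

0.301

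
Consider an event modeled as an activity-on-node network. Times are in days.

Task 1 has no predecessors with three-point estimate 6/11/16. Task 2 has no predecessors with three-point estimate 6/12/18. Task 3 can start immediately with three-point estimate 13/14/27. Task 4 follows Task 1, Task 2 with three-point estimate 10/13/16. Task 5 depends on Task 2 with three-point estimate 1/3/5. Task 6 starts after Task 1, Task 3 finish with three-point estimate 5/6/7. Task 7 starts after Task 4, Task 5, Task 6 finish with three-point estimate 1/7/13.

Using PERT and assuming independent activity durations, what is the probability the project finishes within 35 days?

0.841

te_Task 1 = (6 + 4·11 + 16)/6 = 66/6 = 11; σ²_Task 1 = ((16−6)/6)² = 2.778
te_Task 2 = (6 + 4·12 + 18)/6 = 72/6 = 12; σ²_Task 2 = ((18−6)/6)² = 4.000
te_Task 3 = (13 + 4·14 + 27)/6 = 96/6 = 16; σ²_Task 3 = ((27−13)/6)² = 5.444
te_Task 4 = (10 + 4·13 + 16)/6 = 78/6 = 13; σ²_Task 4 = ((16−10)/6)² = 1.000
te_Task 5 = (1 + 4·3 + 5)/6 = 18/6 = 3; σ²_Task 5 = ((5−1)/6)² = 0.444
te_Task 6 = (5 + 4·6 + 7)/6 = 36/6 = 6; σ²_Task 6 = ((7−5)/6)² = 0.111
te_Task 7 = (1 + 4·7 + 13)/6 = 42/6 = 7; σ²_Task 7 = ((13−1)/6)² = 4.000

Forward pass:
ES_Task 1 = 0; EF_Task 1 = 11
ES_Task 2 = 0; EF_Task 2 = 12
ES_Task 3 = 0; EF_Task 3 = 16
ES_Task 4 = max(EF_Task 1=11, EF_Task 2=12) = 12; EF_Task 4 = 12+13 = 25
ES_Task 5 = 12; EF_Task 5 = 12+3 = 15
ES_Task 6 = max(EF_Task 1=11, EF_Task 3=16) = 16; EF_Task 6 = 16+6 = 22
ES_Task 7 = max(EF_Task 4=25, EF_Task 5=15, EF_Task 6=22) = 25; EF_Task 7 = 25+7 = 32
Expected project duration μ = 32 days. Critical path: Task 2 → Task 4 → Task 7.

Variance along critical path = 4.000 + 1.000 + 4.000 = 9.000; σ = √9.000 = 3.000 days.
Z = (35 − 32) / 3.000 = 1.000
P(T ≤ 35) = Φ(1.000) ≈ 0.841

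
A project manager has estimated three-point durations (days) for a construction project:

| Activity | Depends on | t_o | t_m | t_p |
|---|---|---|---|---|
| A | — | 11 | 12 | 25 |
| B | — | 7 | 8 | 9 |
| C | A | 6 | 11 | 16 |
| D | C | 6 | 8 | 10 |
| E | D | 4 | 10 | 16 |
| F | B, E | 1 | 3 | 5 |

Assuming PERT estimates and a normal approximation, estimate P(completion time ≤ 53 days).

te_A = (11 + 4·12 + 25)/6 = 84/6 = 14; σ²_A = ((25−11)/6)² = 5.444
te_B = (7 + 4·8 + 9)/6 = 48/6 = 8; σ²_B = ((9−7)/6)² = 0.111
te_C = (6 + 4·11 + 16)/6 = 66/6 = 11; σ²_C = ((16−6)/6)² = 2.778
te_D = (6 + 4·8 + 10)/6 = 48/6 = 8; σ²_D = ((10−6)/6)² = 0.444
te_E = (4 + 4·10 + 16)/6 = 60/6 = 10; σ²_E = ((16−4)/6)² = 4.000
te_F = (1 + 4·3 + 5)/6 = 18/6 = 3; σ²_F = ((5−1)/6)² = 0.444

Forward pass:
ES_A = 0; EF_A = 14
ES_B = 0; EF_B = 8
ES_C = 14; EF_C = 14+11 = 25
ES_D = 25; EF_D = 25+8 = 33
ES_E = 33; EF_E = 33+10 = 43
ES_F = max(EF_B=8, EF_E=43) = 43; EF_F = 43+3 = 46
Expected project duration μ = 46 days. Critical path: A → C → D → E → F.

Variance along critical path = 5.444 + 2.778 + 0.444 + 4.000 + 0.444 = 13.111; σ = √13.111 = 3.621 days.
Z = (53 − 46) / 3.621 = 1.933
P(T ≤ 53) = Φ(1.933) ≈ 0.973

0.973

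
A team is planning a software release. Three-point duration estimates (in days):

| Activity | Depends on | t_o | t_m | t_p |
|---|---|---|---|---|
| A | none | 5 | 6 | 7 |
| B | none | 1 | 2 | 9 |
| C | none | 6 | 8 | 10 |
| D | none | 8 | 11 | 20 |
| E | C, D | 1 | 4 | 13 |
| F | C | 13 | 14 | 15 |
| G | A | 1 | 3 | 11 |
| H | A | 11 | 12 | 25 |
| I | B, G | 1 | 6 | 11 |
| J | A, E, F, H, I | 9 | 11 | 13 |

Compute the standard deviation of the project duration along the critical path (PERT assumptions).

te_A = (5 + 4·6 + 7)/6 = 36/6 = 6; σ²_A = ((7−5)/6)² = 0.111
te_B = (1 + 4·2 + 9)/6 = 18/6 = 3; σ²_B = ((9−1)/6)² = 1.778
te_C = (6 + 4·8 + 10)/6 = 48/6 = 8; σ²_C = ((10−6)/6)² = 0.444
te_D = (8 + 4·11 + 20)/6 = 72/6 = 12; σ²_D = ((20−8)/6)² = 4.000
te_E = (1 + 4·4 + 13)/6 = 30/6 = 5; σ²_E = ((13−1)/6)² = 4.000
te_F = (13 + 4·14 + 15)/6 = 84/6 = 14; σ²_F = ((15−13)/6)² = 0.111
te_G = (1 + 4·3 + 11)/6 = 24/6 = 4; σ²_G = ((11−1)/6)² = 2.778
te_H = (11 + 4·12 + 25)/6 = 84/6 = 14; σ²_H = ((25−11)/6)² = 5.444
te_I = (1 + 4·6 + 11)/6 = 36/6 = 6; σ²_I = ((11−1)/6)² = 2.778
te_J = (9 + 4·11 + 13)/6 = 66/6 = 11; σ²_J = ((13−9)/6)² = 0.444

Forward pass:
ES_A = 0; EF_A = 6
ES_B = 0; EF_B = 3
ES_C = 0; EF_C = 8
ES_D = 0; EF_D = 12
ES_E = max(EF_C=8, EF_D=12) = 12; EF_E = 12+5 = 17
ES_F = 8; EF_F = 8+14 = 22
ES_G = 6; EF_G = 6+4 = 10
ES_H = 6; EF_H = 6+14 = 20
ES_I = max(EF_B=3, EF_G=10) = 10; EF_I = 10+6 = 16
ES_J = max(EF_A=6, EF_E=17, EF_F=22, EF_H=20, EF_I=16) = 22; EF_J = 22+11 = 33
Expected project duration μ = 33 days. Critical path: C → F → J.

Variance along critical path = 0.444 + 0.111 + 0.444 = 1.000
σ = √1.000 = 1.000 days

1.00 days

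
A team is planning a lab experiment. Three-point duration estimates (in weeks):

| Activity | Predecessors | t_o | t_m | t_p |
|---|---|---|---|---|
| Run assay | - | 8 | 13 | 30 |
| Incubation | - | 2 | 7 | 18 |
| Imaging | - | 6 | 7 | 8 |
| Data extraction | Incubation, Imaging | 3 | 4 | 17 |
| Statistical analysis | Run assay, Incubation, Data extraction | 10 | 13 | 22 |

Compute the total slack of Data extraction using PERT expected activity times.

te_Run assay = (8 + 4·13 + 30)/6 = 90/6 = 15
te_Incubation = (2 + 4·7 + 18)/6 = 48/6 = 8
te_Imaging = (6 + 4·7 + 8)/6 = 42/6 = 7
te_Data extraction = (3 + 4·4 + 17)/6 = 36/6 = 6
te_Statistical analysis = (10 + 4·13 + 22)/6 = 84/6 = 14

Forward pass:
ES_Run assay = 0; EF_Run assay = 15
ES_Incubation = 0; EF_Incubation = 8
ES_Imaging = 0; EF_Imaging = 7
ES_Data extraction = max(EF_Incubation=8, EF_Imaging=7) = 8; EF_Data extraction = 8+6 = 14
ES_Statistical analysis = max(EF_Run assay=15, EF_Incubation=8, EF_Data extraction=14) = 15; EF_Statistical analysis = 15+14 = 29
Expected project duration μ = 29 weeks. Critical path: Run assay → Statistical analysis.

Backward pass:
LF_Statistical analysis = 29; LS_Statistical analysis = 29−14 = 15
LF_Data extraction = LS_Statistical analysis = 15; LS_Data extraction = 15−6 = 9
LF_Imaging = LS_Data extraction = 9; LS_Imaging = 9−7 = 2
LF_Incubation = min(LS_Data extraction=9, LS_Statistical analysis=15) = 9; LS_Incubation = 9−8 = 1
LF_Run assay = LS_Statistical analysis = 15; LS_Run assay = 15−15 = 0
Slack_Data extraction = LS_Data extraction − ES_Data extraction = 9 − 8 = 1

1 weeks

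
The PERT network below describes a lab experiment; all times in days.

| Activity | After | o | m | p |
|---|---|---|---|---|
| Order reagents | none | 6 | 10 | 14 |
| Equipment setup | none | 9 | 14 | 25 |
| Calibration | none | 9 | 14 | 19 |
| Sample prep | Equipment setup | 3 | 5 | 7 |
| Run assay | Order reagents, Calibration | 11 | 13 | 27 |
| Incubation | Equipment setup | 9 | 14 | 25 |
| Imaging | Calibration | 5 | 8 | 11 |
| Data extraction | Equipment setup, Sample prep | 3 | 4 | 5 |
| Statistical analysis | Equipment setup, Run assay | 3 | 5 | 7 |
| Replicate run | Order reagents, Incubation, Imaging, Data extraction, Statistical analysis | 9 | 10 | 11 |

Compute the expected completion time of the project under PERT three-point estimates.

44 days

te_Order reagents = (6 + 4·10 + 14)/6 = 60/6 = 10
te_Equipment setup = (9 + 4·14 + 25)/6 = 90/6 = 15
te_Calibration = (9 + 4·14 + 19)/6 = 84/6 = 14
te_Sample prep = (3 + 4·5 + 7)/6 = 30/6 = 5
te_Run assay = (11 + 4·13 + 27)/6 = 90/6 = 15
te_Incubation = (9 + 4·14 + 25)/6 = 90/6 = 15
te_Imaging = (5 + 4·8 + 11)/6 = 48/6 = 8
te_Data extraction = (3 + 4·4 + 5)/6 = 24/6 = 4
te_Statistical analysis = (3 + 4·5 + 7)/6 = 30/6 = 5
te_Replicate run = (9 + 4·10 + 11)/6 = 60/6 = 10

Forward pass:
ES_Order reagents = 0; EF_Order reagents = 10
ES_Equipment setup = 0; EF_Equipment setup = 15
ES_Calibration = 0; EF_Calibration = 14
ES_Sample prep = 15; EF_Sample prep = 15+5 = 20
ES_Run assay = max(EF_Order reagents=10, EF_Calibration=14) = 14; EF_Run assay = 14+15 = 29
ES_Incubation = 15; EF_Incubation = 15+15 = 30
ES_Imaging = 14; EF_Imaging = 14+8 = 22
ES_Data extraction = max(EF_Equipment setup=15, EF_Sample prep=20) = 20; EF_Data extraction = 20+4 = 24
ES_Statistical analysis = max(EF_Equipment setup=15, EF_Run assay=29) = 29; EF_Statistical analysis = 29+5 = 34
ES_Replicate run = max(EF_Order reagents=10, EF_Incubation=30, EF_Imaging=22, EF_Data extraction=24, EF_Statistical analysis=34) = 34; EF_Replicate run = 34+10 = 44
Expected project duration μ = 44 days. Critical path: Calibration → Run assay → Statistical analysis → Replicate run.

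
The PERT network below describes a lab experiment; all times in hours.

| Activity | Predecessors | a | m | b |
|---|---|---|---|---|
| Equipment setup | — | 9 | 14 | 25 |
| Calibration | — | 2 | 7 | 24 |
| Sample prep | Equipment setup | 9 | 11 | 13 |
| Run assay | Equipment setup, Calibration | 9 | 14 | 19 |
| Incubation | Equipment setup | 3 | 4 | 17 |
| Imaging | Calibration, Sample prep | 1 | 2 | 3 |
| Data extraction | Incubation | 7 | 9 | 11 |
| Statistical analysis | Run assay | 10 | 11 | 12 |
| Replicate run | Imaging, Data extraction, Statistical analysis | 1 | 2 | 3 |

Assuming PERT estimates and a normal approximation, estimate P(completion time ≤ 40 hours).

te_Equipment setup = (9 + 4·14 + 25)/6 = 90/6 = 15; σ²_Equipment setup = ((25−9)/6)² = 7.111
te_Calibration = (2 + 4·7 + 24)/6 = 54/6 = 9; σ²_Calibration = ((24−2)/6)² = 13.444
te_Sample prep = (9 + 4·11 + 13)/6 = 66/6 = 11; σ²_Sample prep = ((13−9)/6)² = 0.444
te_Run assay = (9 + 4·14 + 19)/6 = 84/6 = 14; σ²_Run assay = ((19−9)/6)² = 2.778
te_Incubation = (3 + 4·4 + 17)/6 = 36/6 = 6; σ²_Incubation = ((17−3)/6)² = 5.444
te_Imaging = (1 + 4·2 + 3)/6 = 12/6 = 2; σ²_Imaging = ((3−1)/6)² = 0.111
te_Data extraction = (7 + 4·9 + 11)/6 = 54/6 = 9; σ²_Data extraction = ((11−7)/6)² = 0.444
te_Statistical analysis = (10 + 4·11 + 12)/6 = 66/6 = 11; σ²_Statistical analysis = ((12−10)/6)² = 0.111
te_Replicate run = (1 + 4·2 + 3)/6 = 12/6 = 2; σ²_Replicate run = ((3−1)/6)² = 0.111

Forward pass:
ES_Equipment setup = 0; EF_Equipment setup = 15
ES_Calibration = 0; EF_Calibration = 9
ES_Sample prep = 15; EF_Sample prep = 15+11 = 26
ES_Run assay = max(EF_Equipment setup=15, EF_Calibration=9) = 15; EF_Run assay = 15+14 = 29
ES_Incubation = 15; EF_Incubation = 15+6 = 21
ES_Imaging = max(EF_Calibration=9, EF_Sample prep=26) = 26; EF_Imaging = 26+2 = 28
ES_Data extraction = 21; EF_Data extraction = 21+9 = 30
ES_Statistical analysis = 29; EF_Statistical analysis = 29+11 = 40
ES_Replicate run = max(EF_Imaging=28, EF_Data extraction=30, EF_Statistical analysis=40) = 40; EF_Replicate run = 40+2 = 42
Expected project duration μ = 42 hours. Critical path: Equipment setup → Run assay → Statistical analysis → Replicate run.

Variance along critical path = 7.111 + 2.778 + 0.111 + 0.111 = 10.111; σ = √10.111 = 3.180 hours.
Z = (40 − 42) / 3.180 = -0.629
P(T ≤ 40) = Φ(-0.629) ≈ 0.265

0.265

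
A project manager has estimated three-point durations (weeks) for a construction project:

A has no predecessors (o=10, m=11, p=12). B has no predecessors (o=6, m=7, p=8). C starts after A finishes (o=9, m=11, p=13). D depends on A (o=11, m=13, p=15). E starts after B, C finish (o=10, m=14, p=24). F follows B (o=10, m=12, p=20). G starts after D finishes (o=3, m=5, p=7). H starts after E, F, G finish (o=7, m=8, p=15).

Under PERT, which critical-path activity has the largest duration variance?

E

te_A = (10 + 4·11 + 12)/6 = 66/6 = 11; σ²_A = ((12−10)/6)² = 0.111
te_B = (6 + 4·7 + 8)/6 = 42/6 = 7; σ²_B = ((8−6)/6)² = 0.111
te_C = (9 + 4·11 + 13)/6 = 66/6 = 11; σ²_C = ((13−9)/6)² = 0.444
te_D = (11 + 4·13 + 15)/6 = 78/6 = 13; σ²_D = ((15−11)/6)² = 0.444
te_E = (10 + 4·14 + 24)/6 = 90/6 = 15; σ²_E = ((24−10)/6)² = 5.444
te_F = (10 + 4·12 + 20)/6 = 78/6 = 13; σ²_F = ((20−10)/6)² = 2.778
te_G = (3 + 4·5 + 7)/6 = 30/6 = 5; σ²_G = ((7−3)/6)² = 0.444
te_H = (7 + 4·8 + 15)/6 = 54/6 = 9; σ²_H = ((15−7)/6)² = 1.778

Forward pass:
ES_A = 0; EF_A = 11
ES_B = 0; EF_B = 7
ES_C = 11; EF_C = 11+11 = 22
ES_D = 11; EF_D = 11+13 = 24
ES_E = max(EF_B=7, EF_C=22) = 22; EF_E = 22+15 = 37
ES_F = 7; EF_F = 7+13 = 20
ES_G = 24; EF_G = 24+5 = 29
ES_H = max(EF_E=37, EF_F=20, EF_G=29) = 37; EF_H = 37+9 = 46
Expected project duration μ = 46 weeks. Critical path: A → C → E → H.

Variances on critical path: σ²_A=0.111, σ²_C=0.444, σ²_E=5.444, σ²_H=1.778.
Largest is σ²_E = 5.444.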